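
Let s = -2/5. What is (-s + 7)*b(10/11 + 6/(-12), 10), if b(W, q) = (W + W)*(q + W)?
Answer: 76257/1210 ≈ 63.022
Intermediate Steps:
s = -⅖ (s = -2*⅕ = -⅖ ≈ -0.40000)
b(W, q) = 2*W*(W + q) (b(W, q) = (2*W)*(W + q) = 2*W*(W + q))
(-s + 7)*b(10/11 + 6/(-12), 10) = (-1*(-⅖) + 7)*(2*(10/11 + 6/(-12))*((10/11 + 6/(-12)) + 10)) = (⅖ + 7)*(2*(10*(1/11) + 6*(-1/12))*((10*(1/11) + 6*(-1/12)) + 10)) = 37*(2*(10/11 - ½)*((10/11 - ½) + 10))/5 = 37*(2*(9/22)*(9/22 + 10))/5 = 37*(2*(9/22)*(229/22))/5 = (37/5)*(2061/242) = 76257/1210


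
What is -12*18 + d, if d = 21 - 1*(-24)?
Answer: -171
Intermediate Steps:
d = 45 (d = 21 + 24 = 45)
-12*18 + d = -12*18 + 45 = -216 + 45 = -171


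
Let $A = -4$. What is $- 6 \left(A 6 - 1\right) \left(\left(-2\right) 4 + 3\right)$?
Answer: $-750$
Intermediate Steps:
$- 6 \left(A 6 - 1\right) \left(\left(-2\right) 4 + 3\right) = - 6 \left(\left(-4\right) 6 - 1\right) \left(\left(-2\right) 4 + 3\right) = - 6 \left(-24 - 1\right) \left(-8 + 3\right) = \left(-6\right) \left(-25\right) \left(-5\right) = 150 \left(-5\right) = -750$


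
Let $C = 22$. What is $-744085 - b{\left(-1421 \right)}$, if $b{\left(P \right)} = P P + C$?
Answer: $-2763348$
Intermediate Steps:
$b{\left(P \right)} = 22 + P^{2}$ ($b{\left(P \right)} = P P + 22 = P^{2} + 22 = 22 + P^{2}$)
$-744085 - b{\left(-1421 \right)} = -744085 - \left(22 + \left(-1421\right)^{2}\right) = -744085 - \left(22 + 2019241\right) = -744085 - 2019263 = -2763348$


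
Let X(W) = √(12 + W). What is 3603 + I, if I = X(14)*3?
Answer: 3603 + 3*√26 ≈ 3618.3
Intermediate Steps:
I = 3*√26 (I = √(12 + 14)*3 = √26*3 = 3*√26 ≈ 15.297)
3603 + I = 3603 + 3*√26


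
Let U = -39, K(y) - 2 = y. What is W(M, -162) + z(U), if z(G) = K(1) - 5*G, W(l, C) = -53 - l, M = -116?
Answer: 261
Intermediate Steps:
K(y) = 2 + y
z(G) = 3 - 5*G (z(G) = (2 + 1) - 5*G = 3 - 5*G)
W(M, -162) + z(U) = (-53 - 1*(-116)) + (3 - 5*(-39)) = (-53 + 116) + (3 + 195) = 63 + 198 = 261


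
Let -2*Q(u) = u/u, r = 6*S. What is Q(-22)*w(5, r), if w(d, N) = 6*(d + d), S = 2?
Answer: -30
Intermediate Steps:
r = 12 (r = 6*2 = 12)
Q(u) = -1/2 (Q(u) = -u/(2*u) = -1/2*1 = -1/2)
w(d, N) = 12*d (w(d, N) = 6*(2*d) = 12*d)
Q(-22)*w(5, r) = -6*5 = -1/2*60 = -30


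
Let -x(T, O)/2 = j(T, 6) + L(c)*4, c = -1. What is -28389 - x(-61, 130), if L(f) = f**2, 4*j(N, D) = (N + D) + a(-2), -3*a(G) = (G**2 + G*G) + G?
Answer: -56819/2 ≈ -28410.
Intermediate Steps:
a(G) = -2*G**2/3 - G/3 (a(G) = -((G**2 + G*G) + G)/3 = -((G**2 + G**2) + G)/3 = -(2*G**2 + G)/3 = -(G + 2*G**2)/3 = -2*G**2/3 - G/3)
j(N, D) = -1/2 + D/4 + N/4 (j(N, D) = ((N + D) - 1/3*(-2)*(1 + 2*(-2)))/4 = ((D + N) - 1/3*(-2)*(1 - 4))/4 = ((D + N) - 1/3*(-2)*(-3))/4 = ((D + N) - 2)/4 = (-2 + D + N)/4 = -1/2 + D/4 + N/4)
x(T, O) = -10 - T/2 (x(T, O) = -2*((-1/2 + (1/4)*6 + T/4) + (-1)**2*4) = -2*((-1/2 + 3/2 + T/4) + 1*4) = -2*((1 + T/4) + 4) = -2*(5 + T/4) = -10 - T/2)
-28389 - x(-61, 130) = -28389 - (-10 - 1/2*(-61)) = -28389 - (-10 + 61/2) = -28389 - 1*41/2 = -28389 - 41/2 = -56819/2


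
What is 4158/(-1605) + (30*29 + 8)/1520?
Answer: -163699/81320 ≈ -2.0130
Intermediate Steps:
4158/(-1605) + (30*29 + 8)/1520 = 4158*(-1/1605) + (870 + 8)*(1/1520) = -1386/535 + 878*(1/1520) = -1386/535 + 439/760 = -163699/81320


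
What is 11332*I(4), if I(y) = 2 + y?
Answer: 67992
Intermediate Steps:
11332*I(4) = 11332*(2 + 4) = 11332*6 = 67992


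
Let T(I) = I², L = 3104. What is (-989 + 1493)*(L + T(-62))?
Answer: 3501792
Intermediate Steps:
(-989 + 1493)*(L + T(-62)) = (-989 + 1493)*(3104 + (-62)²) = 504*(3104 + 3844) = 504*6948 = 3501792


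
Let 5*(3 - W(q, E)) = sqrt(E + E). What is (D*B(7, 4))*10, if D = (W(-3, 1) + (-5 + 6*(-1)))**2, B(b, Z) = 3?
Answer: 9612/5 + 96*sqrt(2) ≈ 2058.2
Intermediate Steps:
W(q, E) = 3 - sqrt(2)*sqrt(E)/5 (W(q, E) = 3 - sqrt(E + E)/5 = 3 - sqrt(2)*sqrt(E)/5)
D = (-8 - sqrt(2)/5)**2 (D = ((3 - sqrt(2)*sqrt(1)/5) + (-5 + 6*(-1)))**2 = ((3 - 1/5*sqrt(2)*1) + (-5 - 6))**2 = ((3 - sqrt(2)/5) - 11)**2 = (-8 - sqrt(2)/5)**2 ≈ 68.605)
(D*B(7, 4))*10 = (((40 + sqrt(2))**2/25)*3)*10 = (3*(40 + sqrt(2))**2/25)*10 = 6*(40 + sqrt(2))**2/5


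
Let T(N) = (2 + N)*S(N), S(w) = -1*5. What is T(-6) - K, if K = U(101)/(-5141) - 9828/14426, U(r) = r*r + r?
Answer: 841211860/37082033 ≈ 22.685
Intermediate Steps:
S(w) = -5
U(r) = r + r**2 (U(r) = r**2 + r = r + r**2)
T(N) = -10 - 5*N (T(N) = (2 + N)*(-5) = -10 - 5*N)
K = -99571200/37082033 (K = (101*(1 + 101))/(-5141) - 9828/14426 = (101*102)*(-1/5141) - 9828*1/14426 = 10302*(-1/5141) - 4914/7213 = -10302/5141 - 4914/7213 = -99571200/37082033 ≈ -2.6852)
T(-6) - K = (-10 - 5*(-6)) - 1*(-99571200/37082033) = (-10 + 30) + 99571200/37082033 = 20 + 99571200/37082033 = 841211860/37082033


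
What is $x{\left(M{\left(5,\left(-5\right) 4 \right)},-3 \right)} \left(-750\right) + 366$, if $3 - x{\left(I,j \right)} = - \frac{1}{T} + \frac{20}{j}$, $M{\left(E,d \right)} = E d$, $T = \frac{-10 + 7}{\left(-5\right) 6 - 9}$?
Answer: $-16634$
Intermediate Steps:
$T = \frac{1}{13}$ ($T = - \frac{3}{-30 - 9} = - \frac{3}{-39} = \left(-3\right) \left(- \frac{1}{39}\right) = \frac{1}{13} \approx 0.076923$)
$x{\left(I,j \right)} = 16 - \frac{20}{j}$ ($x{\left(I,j \right)} = 3 - \left(- \frac{1}{\frac{1}{13}} + \frac{20}{j}\right) = 3 - \left(\left(-1\right) 13 + \frac{20}{j}\right) = 3 - \left(-13 + \frac{20}{j}\right) = 3 + \left(13 - \frac{20}{j}\right) = 16 - \frac{20}{j}$)
$x{\left(M{\left(5,\left(-5\right) 4 \right)},-3 \right)} \left(-750\right) + 366 = \left(16 - \frac{20}{-3}\right) \left(-750\right) + 366 = \left(16 - - \frac{20}{3}\right) \left(-750\right) + 366 = \left(16 + \frac{20}{3}\right) \left(-750\right) + 366 = \frac{68}{3} \left(-750\right) + 366 = -17000 + 366 = -16634$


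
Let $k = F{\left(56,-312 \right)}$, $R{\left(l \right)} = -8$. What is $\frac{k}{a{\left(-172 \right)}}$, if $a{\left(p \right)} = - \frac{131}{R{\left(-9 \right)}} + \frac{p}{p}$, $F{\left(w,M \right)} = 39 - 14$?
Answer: $\frac{200}{139} \approx 1.4388$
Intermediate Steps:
$F{\left(w,M \right)} = 25$
$k = 25$
$a{\left(p \right)} = \frac{139}{8}$ ($a{\left(p \right)} = - \frac{131}{-8} + \frac{p}{p} = \left(-131\right) \left(- \frac{1}{8}\right) + 1 = \frac{131}{8} + 1 = \frac{139}{8}$)
$\frac{k}{a{\left(-172 \right)}} = \frac{25}{\frac{139}{8}} = 25 \cdot \frac{8}{139} = \frac{200}{139}$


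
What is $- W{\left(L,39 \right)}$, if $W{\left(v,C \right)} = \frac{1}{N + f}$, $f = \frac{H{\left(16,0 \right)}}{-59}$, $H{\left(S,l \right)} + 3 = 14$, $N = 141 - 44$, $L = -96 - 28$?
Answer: $- \frac{59}{5712} \approx -0.010329$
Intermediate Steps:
$L = -124$
$N = 97$ ($N = 141 - 44 = 97$)
$H{\left(S,l \right)} = 11$ ($H{\left(S,l \right)} = -3 + 14 = 11$)
$f = - \frac{11}{59}$ ($f = \frac{11}{-59} = 11 \left(- \frac{1}{59}\right) = - \frac{11}{59} \approx -0.18644$)
$W{\left(v,C \right)} = \frac{59}{5712}$ ($W{\left(v,C \right)} = \frac{1}{97 - \frac{11}{59}} = \frac{1}{\frac{5712}{59}} = \frac{59}{5712}$)
$- W{\left(L,39 \right)} = \left(-1\right) \frac{59}{5712} = - \frac{59}{5712}$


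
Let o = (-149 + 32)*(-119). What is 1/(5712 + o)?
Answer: 1/19635 ≈ 5.0929e-5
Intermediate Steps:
o = 13923 (o = -117*(-119) = 13923)
1/(5712 + o) = 1/(5712 + 13923) = 1/19635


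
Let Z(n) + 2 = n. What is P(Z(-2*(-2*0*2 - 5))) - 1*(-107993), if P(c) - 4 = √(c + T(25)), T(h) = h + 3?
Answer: 108003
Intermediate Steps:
T(h) = 3 + h
Z(n) = -2 + n
P(c) = 4 + √(28 + c) (P(c) = 4 + √(c + (3 + 25)) = 4 + √(c + 28) = 4 + √(28 + c))
P(Z(-2*(-2*0*2 - 5))) - 1*(-107993) = (4 + √(28 + (-2 - 2*(-2*0*2 - 5)))) - 1*(-107993) = (4 + √(28 + (-2 - 2*(0*2 - 5)))) + 107993 = (4 + √(28 + (-2 - 2*(0 - 5)))) + 107993 = (4 + √(28 + (-2 - 2*(-5)))) + 107993 = (4 + √(28 + (-2 + 10))) + 107993 = (4 + √(28 + 8)) + 107993 = (4 + √36) + 107993 = (4 + 6) + 107993 = 10 + 107993 = 108003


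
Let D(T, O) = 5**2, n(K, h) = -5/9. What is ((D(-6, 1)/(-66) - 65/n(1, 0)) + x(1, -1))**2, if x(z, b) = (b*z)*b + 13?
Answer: 74321641/4356 ≈ 17062.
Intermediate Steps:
n(K, h) = -5/9 (n(K, h) = -5*1/9 = -5/9)
x(z, b) = 13 + z*b**2 (x(z, b) = z*b**2 + 13 = 13 + z*b**2)
D(T, O) = 25
((D(-6, 1)/(-66) - 65/n(1, 0)) + x(1, -1))**2 = ((25/(-66) - 65/(-5/9)) + (13 + 1*(-1)**2))**2 = ((25*(-1/66) - 65*(-9/5)) + (13 + 1*1))**2 = ((-25/66 + 117) + (13 + 1))**2 = (7697/66 + 14)**2 = (8621/66)**2 = 74321641/4356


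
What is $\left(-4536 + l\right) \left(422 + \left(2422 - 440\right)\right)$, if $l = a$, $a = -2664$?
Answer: $-17308800$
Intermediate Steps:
$l = -2664$
$\left(-4536 + l\right) \left(422 + \left(2422 - 440\right)\right) = \left(-4536 - 2664\right) \left(422 + \left(2422 - 440\right)\right) = - 7200 \left(422 + 1982\right) = \left(-7200\right) 2404 = -17308800$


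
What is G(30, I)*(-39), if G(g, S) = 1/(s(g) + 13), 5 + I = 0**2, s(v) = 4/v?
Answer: -585/197 ≈ -2.9695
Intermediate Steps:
I = -5 (I = -5 + 0**2 = -5 + 0 = -5)
G(g, S) = 1/(13 + 4/g) (G(g, S) = 1/(4/g + 13) = 1/(13 + 4/g))
G(30, I)*(-39) = (30/(4 + 13*30))*(-39) = (30/(4 + 390))*(-39) = (30/394)*(-39) = (30*(1/394))*(-39) = (15/197)*(-39) = -585/197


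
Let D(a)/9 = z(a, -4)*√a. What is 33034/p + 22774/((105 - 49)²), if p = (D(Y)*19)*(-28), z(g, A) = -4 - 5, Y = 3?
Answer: 11387/1568 + 16517*√3/64638 ≈ 7.7047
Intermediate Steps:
z(g, A) = -9
D(a) = -81*√a (D(a) = 9*(-9*√a) = -81*√a)
p = 43092*√3 (p = (-81*√3*19)*(-28) = -1539*√3*(-28) = 43092*√3 ≈ 74638.)
33034/p + 22774/((105 - 49)²) = 33034/((43092*√3)) + 22774/((105 - 49)²) = 33034*(√3/129276) + 22774/(56²) = 16517*√3/64638 + 22774/3136 = 16517*√3/64638 + 22774*(1/3136) = 16517*√3/64638 + 11387/1568 = 11387/1568 + 16517*√3/64638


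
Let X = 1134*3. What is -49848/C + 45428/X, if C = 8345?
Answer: 104756882/14194845 ≈ 7.3799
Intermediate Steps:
X = 3402
-49848/C + 45428/X = -49848/8345 + 45428/3402 = -49848*1/8345 + 45428*(1/3402) = -49848/8345 + 22714/1701 = 104756882/14194845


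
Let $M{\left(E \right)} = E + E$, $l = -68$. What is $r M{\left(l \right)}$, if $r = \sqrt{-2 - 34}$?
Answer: $- 816 i \approx - 816.0 i$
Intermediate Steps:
$r = 6 i$ ($r = \sqrt{-36} = 6 i \approx 6.0 i$)
$M{\left(E \right)} = 2 E$
$r M{\left(l \right)} = 6 i 2 \left(-68\right) = 6 i \left(-136\right) = - 816 i$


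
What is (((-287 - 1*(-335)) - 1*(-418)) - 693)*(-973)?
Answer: 220871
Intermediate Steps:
(((-287 - 1*(-335)) - 1*(-418)) - 693)*(-973) = (((-287 + 335) + 418) - 693)*(-973) = ((48 + 418) - 693)*(-973) = (466 - 693)*(-973) = -227*(-973) = 220871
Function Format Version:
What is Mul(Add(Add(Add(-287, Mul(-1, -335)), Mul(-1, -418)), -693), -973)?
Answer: 220871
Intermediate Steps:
Mul(Add(Add(Add(-287, Mul(-1, -335)), Mul(-1, -418)), -693), -973) = Mul(Add(Add(Add(-287, 335), 418), -693), -973) = Mul(Add(Add(48, 418), -693), -973) = Mul(Add(466, -693), -973) = Mul(-227, -973) = 220871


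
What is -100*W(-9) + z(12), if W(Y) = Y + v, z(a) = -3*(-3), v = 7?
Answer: 209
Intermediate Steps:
z(a) = 9
W(Y) = 7 + Y (W(Y) = Y + 7 = 7 + Y)
-100*W(-9) + z(12) = -100*(7 - 9) + 9 = -100*(-2) + 9 = 200 + 9 = 209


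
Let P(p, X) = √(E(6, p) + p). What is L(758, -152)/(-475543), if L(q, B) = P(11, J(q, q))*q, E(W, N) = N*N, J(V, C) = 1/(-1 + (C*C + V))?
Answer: -1516*√33/475543 ≈ -0.018313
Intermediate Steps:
J(V, C) = 1/(-1 + V + C²) (J(V, C) = 1/(-1 + (C² + V)) = 1/(-1 + (V + C²)) = 1/(-1 + V + C²))
E(W, N) = N²
P(p, X) = √(p + p²) (P(p, X) = √(p² + p) = √(p + p²))
L(q, B) = 2*q*√33 (L(q, B) = √(11*(1 + 11))*q = √(11*12)*q = √132*q = (2*√33)*q = 2*q*√33)
L(758, -152)/(-475543) = (2*758*√33)/(-475543) = (1516*√33)*(-1/475543) = -1516*√33/475543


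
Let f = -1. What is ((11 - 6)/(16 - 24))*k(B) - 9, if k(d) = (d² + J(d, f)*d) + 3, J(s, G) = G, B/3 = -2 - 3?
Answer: -1287/8 ≈ -160.88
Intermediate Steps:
B = -15 (B = 3*(-2 - 3) = 3*(-5) = -15)
k(d) = 3 + d² - d (k(d) = (d² - d) + 3 = 3 + d² - d)
((11 - 6)/(16 - 24))*k(B) - 9 = ((11 - 6)/(16 - 24))*(3 + (-15)² - 1*(-15)) - 9 = (5/(-8))*(3 + 225 + 15) - 9 = (5*(-⅛))*243 - 9 = -5/8*243 - 9 = -1215/8 - 9 = -1287/8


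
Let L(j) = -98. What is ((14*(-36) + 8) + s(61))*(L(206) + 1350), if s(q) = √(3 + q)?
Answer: -610976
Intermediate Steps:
((14*(-36) + 8) + s(61))*(L(206) + 1350) = ((14*(-36) + 8) + √(3 + 61))*(-98 + 1350) = ((-504 + 8) + √64)*1252 = (-496 + 8)*1252 = -488*1252 = -610976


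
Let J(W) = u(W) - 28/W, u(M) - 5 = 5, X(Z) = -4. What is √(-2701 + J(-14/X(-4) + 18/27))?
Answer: I*√67443/5 ≈ 51.94*I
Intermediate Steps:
u(M) = 10 (u(M) = 5 + 5 = 10)
J(W) = 10 - 28/W
√(-2701 + J(-14/X(-4) + 18/27)) = √(-2701 + (10 - 28/(-14/(-4) + 18/27))) = √(-2701 + (10 - 28/(-14*(-¼) + 18*(1/27)))) = √(-2701 + (10 - 28/(7/2 + ⅔))) = √(-2701 + (10 - 28/25/6)) = √(-2701 + (10 - 28*6/25)) = √(-2701 + (10 - 168/25)) = √(-2701 + 82/25) = √(-67443/25) = I*√67443/5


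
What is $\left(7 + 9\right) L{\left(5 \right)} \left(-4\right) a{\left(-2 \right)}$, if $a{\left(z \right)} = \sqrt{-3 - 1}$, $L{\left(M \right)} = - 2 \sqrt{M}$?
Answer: $256 i \sqrt{5} \approx 572.43 i$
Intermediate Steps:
$a{\left(z \right)} = 2 i$ ($a{\left(z \right)} = \sqrt{-4} = 2 i$)
$\left(7 + 9\right) L{\left(5 \right)} \left(-4\right) a{\left(-2 \right)} = \left(7 + 9\right) - 2 \sqrt{5} \left(-4\right) 2 i = 16 \cdot 8 \sqrt{5} \cdot 2 i = 16 \cdot 16 i \sqrt{5} = 256 i \sqrt{5}$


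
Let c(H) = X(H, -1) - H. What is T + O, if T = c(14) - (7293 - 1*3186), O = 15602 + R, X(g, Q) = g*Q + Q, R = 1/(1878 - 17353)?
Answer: 177436349/15475 ≈ 11466.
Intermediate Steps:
R = -1/15475 (R = 1/(-15475) = -1/15475 ≈ -6.4620e-5)
X(g, Q) = Q + Q*g (X(g, Q) = Q*g + Q = Q + Q*g)
O = 241440949/15475 (O = 15602 - 1/15475 = 241440949/15475 ≈ 15602.)
c(H) = -1 - 2*H (c(H) = -(1 + H) - H = (-1 - H) - H = -1 - 2*H)
T = -4136 (T = (-1 - 2*14) - (7293 - 1*3186) = (-1 - 28) - (7293 - 3186) = -29 - 1*4107 = -29 - 4107 = -4136)
T + O = -4136 + 241440949/15475 = 177436349/15475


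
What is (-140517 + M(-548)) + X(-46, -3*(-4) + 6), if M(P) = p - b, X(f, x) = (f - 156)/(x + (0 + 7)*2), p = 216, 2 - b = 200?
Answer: -2241749/16 ≈ -1.4011e+5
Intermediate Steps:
b = -198 (b = 2 - 1*200 = 2 - 200 = -198)
X(f, x) = (-156 + f)/(14 + x) (X(f, x) = (-156 + f)/(x + 7*2) = (-156 + f)/(x + 14) = (-156 + f)/(14 + x))
M(P) = 414 (M(P) = 216 - 1*(-198) = 216 + 198 = 414)
(-140517 + M(-548)) + X(-46, -3*(-4) + 6) = (-140517 + 414) + (-156 - 46)/(14 + (-3*(-4) + 6)) = -140103 - 202/(14 + (12 + 6)) = -140103 - 202/(14 + 18) = -140103 - 202/32 = -140103 + (1/32)*(-202) = -140103 - 101/16 = -2241749/16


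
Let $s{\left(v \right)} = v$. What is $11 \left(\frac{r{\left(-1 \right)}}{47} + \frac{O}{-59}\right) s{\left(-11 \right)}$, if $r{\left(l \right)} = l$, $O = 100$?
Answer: $\frac{575839}{2773} \approx 207.66$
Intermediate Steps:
$11 \left(\frac{r{\left(-1 \right)}}{47} + \frac{O}{-59}\right) s{\left(-11 \right)} = 11 \left(- \frac{1}{47} + \frac{100}{-59}\right) \left(-11\right) = 11 \left(\left(-1\right) \frac{1}{47} + 100 \left(- \frac{1}{59}\right)\right) \left(-11\right) = 11 \left(- \frac{1}{47} - \frac{100}{59}\right) \left(-11\right) = 11 \left(- \frac{4759}{2773}\right) \left(-11\right) = \left(- \frac{52349}{2773}\right) \left(-11\right) = \frac{575839}{2773}$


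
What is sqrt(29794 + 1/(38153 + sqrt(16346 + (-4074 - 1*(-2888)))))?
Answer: sqrt(1136730483 + 59588*sqrt(3790))/sqrt(38153 + 2*sqrt(3790)) ≈ 172.61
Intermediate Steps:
sqrt(29794 + 1/(38153 + sqrt(16346 + (-4074 - 1*(-2888))))) = sqrt(29794 + 1/(38153 + sqrt(16346 + (-4074 + 2888)))) = sqrt(29794 + 1/(38153 + sqrt(16346 - 1186))) = sqrt(29794 + 1/(38153 + sqrt(15160))) = sqrt(29794 + 1/(38153 + 2*sqrt(3790)))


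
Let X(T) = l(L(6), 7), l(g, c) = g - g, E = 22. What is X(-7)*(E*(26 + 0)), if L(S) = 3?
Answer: 0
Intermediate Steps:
l(g, c) = 0
X(T) = 0
X(-7)*(E*(26 + 0)) = 0*(22*(26 + 0)) = 0*(22*26) = 0*572 = 0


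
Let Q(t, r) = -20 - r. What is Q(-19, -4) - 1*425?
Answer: -441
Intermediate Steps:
Q(-19, -4) - 1*425 = (-20 - 1*(-4)) - 1*425 = (-20 + 4) - 425 = -16 - 425 = -441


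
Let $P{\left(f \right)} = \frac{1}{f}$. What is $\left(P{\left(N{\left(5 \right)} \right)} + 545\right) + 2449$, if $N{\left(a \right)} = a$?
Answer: $\frac{14971}{5} \approx 2994.2$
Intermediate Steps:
$\left(P{\left(N{\left(5 \right)} \right)} + 545\right) + 2449 = \left(\frac{1}{5} + 545\right) + 2449 = \frac{2726}{5} + 2449 = \frac{14971}{5}$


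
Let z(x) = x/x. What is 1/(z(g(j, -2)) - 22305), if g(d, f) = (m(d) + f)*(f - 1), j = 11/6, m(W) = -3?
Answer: -1/22304 ≈ -4.4835e-5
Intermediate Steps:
j = 11/6 (j = 11*(⅙) = 11/6 ≈ 1.8333)
g(d, f) = (-1 + f)*(-3 + f) (g(d, f) = (-3 + f)*(f - 1) = (-3 + f)*(-1 + f) = (-1 + f)*(-3 + f))
z(x) = 1
1/(z(g(j, -2)) - 22305) = 1/(1 - 22305) = 1/(-22304) = -1/22304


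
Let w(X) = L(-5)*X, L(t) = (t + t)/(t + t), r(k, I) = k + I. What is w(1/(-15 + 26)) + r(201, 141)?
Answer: 3763/11 ≈ 342.09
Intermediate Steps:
r(k, I) = I + k
L(t) = 1 (L(t) = (2*t)/((2*t)) = (2*t)*(1/(2*t)) = 1)
w(X) = X (w(X) = 1*X = X)
w(1/(-15 + 26)) + r(201, 141) = 1/(-15 + 26) + (141 + 201) = 1/11 + 342 = 3763/11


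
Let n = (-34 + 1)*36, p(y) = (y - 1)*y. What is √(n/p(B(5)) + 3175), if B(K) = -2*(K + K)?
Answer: √3885910/35 ≈ 56.322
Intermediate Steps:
B(K) = -4*K
p(y) = y*(-1 + y) (p(y) = (-1 + y)*y = y*(-1 + y))
n = -1188 (n = -33*36 = -1188)
√(n/p(B(5)) + 3175) = √(-1188*(-1/(20*(-1 - 4*5))) + 3175) = √(-1188*(-1/(20*(-1 - 20))) + 3175) = √(-1188/((-20*(-21))) + 3175) = √(-1188/420 + 3175) = √(-1188*1/420 + 3175) = √(-99/35 + 3175) = √(111026/35) = √3885910/35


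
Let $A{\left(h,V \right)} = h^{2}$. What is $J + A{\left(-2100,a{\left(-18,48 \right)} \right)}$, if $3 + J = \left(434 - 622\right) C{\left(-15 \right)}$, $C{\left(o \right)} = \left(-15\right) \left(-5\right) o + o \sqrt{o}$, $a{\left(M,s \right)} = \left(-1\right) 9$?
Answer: $4621497 + 2820 i \sqrt{15} \approx 4.6215 \cdot 10^{6} + 10922.0 i$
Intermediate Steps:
$a{\left(M,s \right)} = -9$
$C{\left(o \right)} = o^{\frac{3}{2}} + 75 o$ ($C{\left(o \right)} = 75 o + o^{\frac{3}{2}} = o^{\frac{3}{2}} + 75 o$)
$J = 211497 + 2820 i \sqrt{15}$ ($J = -3 + \left(434 - 622\right) \left(\left(-15\right)^{\frac{3}{2}} + 75 \left(-15\right)\right) = -3 - 188 \left(- 15 i \sqrt{15} - 1125\right) = -3 - 188 \left(-1125 - 15 i \sqrt{15}\right) = -3 + \left(211500 + 2820 i \sqrt{15}\right) = 211497 + 2820 i \sqrt{15} \approx 2.115 \cdot 10^{5} + 10922.0 i$)
$J + A{\left(-2100,a{\left(-18,48 \right)} \right)} = \left(211497 + 2820 i \sqrt{15}\right) + \left(-2100\right)^{2} = \left(211497 + 2820 i \sqrt{15}\right) + 4410000 = 4621497 + 2820 i \sqrt{15}$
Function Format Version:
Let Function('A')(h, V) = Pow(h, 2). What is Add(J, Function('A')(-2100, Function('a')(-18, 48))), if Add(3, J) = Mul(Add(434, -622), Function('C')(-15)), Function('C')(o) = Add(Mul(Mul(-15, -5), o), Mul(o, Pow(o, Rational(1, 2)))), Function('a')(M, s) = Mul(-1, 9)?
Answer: Add(4621497, Mul(2820, I, Pow(15, Rational(1, 2)))) ≈ Add(4.6215e+6, Mul(10922., I))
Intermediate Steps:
Function('a')(M, s) = -9
Function('C')(o) = Add(Pow(o, Rational(3, 2)), Mul(75, o)) (Function('C')(o) = Add(Mul(75, o), Pow(o, Rational(3, 2))) = Add(Pow(o, Rational(3, 2)), Mul(75, o)))
J = Add(211497, Mul(2820, I, Pow(15, Rational(1, 2)))) (J = Add(-3, Mul(Add(434, -622), Add(Pow(-15, Rational(3, 2)), Mul(75, -15)))) = Add(-3, Mul(-188, Add(Mul(-15, I, Pow(15, Rational(1, 2))), -1125))) = Add(-3, Mul(-188, Add(-1125, Mul(-15, I, Pow(15, Rational(1, 2)))))) = Add(-3, Add(211500, Mul(2820, I, Pow(15, Rational(1, 2))))) = Add(211497, Mul(2820, I, Pow(15, Rational(1, 2)))) ≈ Add(2.1150e+5, Mul(10922., I)))
Add(J, Function('A')(-2100, Function('a')(-18, 48))) = Add(Add(211497, Mul(2820, I, Pow(15, Rational(1, 2)))), Pow(-2100, 2)) = Add(Add(211497, Mul(2820, I, Pow(15, Rational(1, 2)))), 4410000) = Add(4621497, Mul(2820, I, Pow(15, Rational(1, 2))))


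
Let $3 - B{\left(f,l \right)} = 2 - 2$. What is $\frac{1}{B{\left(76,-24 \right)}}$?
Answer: $\frac{1}{3} \approx 0.33333$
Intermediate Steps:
$B{\left(f,l \right)} = 3$ ($B{\left(f,l \right)} = 3 - \left(2 - 2\right) = 3 - 0 = 3 + 0 = 3$)
$\frac{1}{B{\left(76,-24 \right)}} = \frac{1}{3}$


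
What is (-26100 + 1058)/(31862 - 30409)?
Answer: -25042/1453 ≈ -17.235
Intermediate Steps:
(-26100 + 1058)/(31862 - 30409) = -25042/1453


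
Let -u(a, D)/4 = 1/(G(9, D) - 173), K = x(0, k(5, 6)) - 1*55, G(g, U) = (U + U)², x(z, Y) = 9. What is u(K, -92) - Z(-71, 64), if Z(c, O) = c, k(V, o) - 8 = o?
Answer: 2391489/33683 ≈ 71.000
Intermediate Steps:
k(V, o) = 8 + o
G(g, U) = 4*U² (G(g, U) = (2*U)² = 4*U²)
K = -46 (K = 9 - 1*55 = 9 - 55 = -46)
u(a, D) = -4/(-173 + 4*D²) (u(a, D) = -4/(4*D² - 173) = -4/(-173 + 4*D²))
u(K, -92) - Z(-71, 64) = -4/(-173 + 4*(-92)²) - 1*(-71) = -4/(-173 + 4*8464) + 71 = -4/(-173 + 33856) + 71 = -4/33683 + 71 = 2391489/33683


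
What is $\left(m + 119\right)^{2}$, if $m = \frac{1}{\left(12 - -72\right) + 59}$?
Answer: $\frac{289612324}{20449} \approx 14163.0$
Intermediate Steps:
$m = \frac{1}{143}$ ($m = \frac{1}{\left(12 + 72\right) + 59} = \frac{1}{84 + 59} = \frac{1}{143} \approx 0.006993$)
$\left(m + 119\right)^{2} = \left(\frac{1}{143} + 119\right)^{2} = \left(\frac{17018}{143}\right)^{2} = \frac{289612324}{20449}$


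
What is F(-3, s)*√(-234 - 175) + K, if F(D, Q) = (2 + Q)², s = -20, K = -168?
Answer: -168 + 324*I*√409 ≈ -168.0 + 6552.5*I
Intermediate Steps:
F(-3, s)*√(-234 - 175) + K = (2 - 20)²*√(-234 - 175) - 168 = (-18)²*√(-409) - 168 = 324*(I*√409) - 168 = 324*I*√409 - 168 = -168 + 324*I*√409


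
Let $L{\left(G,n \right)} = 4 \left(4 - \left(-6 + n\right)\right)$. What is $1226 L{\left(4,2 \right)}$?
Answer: $39232$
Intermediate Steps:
$L{\left(G,n \right)} = 40 - 4 n$ ($L{\left(G,n \right)} = 4 \left(10 - n\right) = 40 - 4 n$)
$1226 L{\left(4,2 \right)} = 1226 \left(40 - 8\right) = 1226 \cdot 32 = 39232$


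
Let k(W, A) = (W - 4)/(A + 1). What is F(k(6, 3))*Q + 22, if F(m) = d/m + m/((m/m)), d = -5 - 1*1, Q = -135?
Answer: 3149/2 ≈ 1574.5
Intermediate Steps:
k(W, A) = (-4 + W)/(1 + A)
d = -6 (d = -5 - 1 = -6)
F(m) = m - 6/m (F(m) = -6/m + m/((m/m)) = -6/m + m/1 = -6/m + m*1 = -6/m + m = m - 6/m)
F(k(6, 3))*Q + 22 = ((-4 + 6)/(1 + 3) - 6*(1 + 3)/(-4 + 6))*(-135) + 22 = (2/4 - 6/(2/4))*(-135) + 22 = ((1/4)*2 - 6/((1/4)*2))*(-135) + 22 = (1/2 - 6/1/2)*(-135) + 22 = (1/2 - 6*2)*(-135) + 22 = (1/2 - 12)*(-135) + 22 = -23/2*(-135) + 22 = 3105/2 + 22 = 3149/2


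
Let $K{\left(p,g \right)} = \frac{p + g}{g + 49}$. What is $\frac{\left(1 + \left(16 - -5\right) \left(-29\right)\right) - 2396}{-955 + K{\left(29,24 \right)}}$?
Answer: $\frac{109646}{34831} \approx 3.1479$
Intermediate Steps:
$K{\left(p,g \right)} = \frac{g + p}{49 + g}$
$\frac{\left(1 + \left(16 - -5\right) \left(-29\right)\right) - 2396}{-955 + K{\left(29,24 \right)}} = \frac{\left(1 + \left(16 - -5\right) \left(-29\right)\right) - 2396}{-955 + \frac{24 + 29}{49 + 24}} = \frac{\left(1 + \left(16 + 5\right) \left(-29\right)\right) - 2396}{-955 + \frac{1}{73} \cdot 53} = \frac{\left(1 + 21 \left(-29\right)\right) - 2396}{-955 + \frac{1}{73} \cdot 53} = \frac{\left(1 - 609\right) - 2396}{-955 + \frac{53}{73}} = \frac{-608 - 2396}{- \frac{69662}{73}} = \left(-3004\right) \left(- \frac{73}{69662}\right) = \frac{109646}{34831}$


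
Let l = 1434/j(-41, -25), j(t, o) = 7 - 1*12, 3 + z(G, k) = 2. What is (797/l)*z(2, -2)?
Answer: 3985/1434 ≈ 2.7789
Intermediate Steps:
z(G, k) = -1 (z(G, k) = -3 + 2 = -1)
j(t, o) = -5 (j(t, o) = 7 - 12 = -5)
l = -1434/5 (l = 1434/(-5) = 1434*(-⅕) = -1434/5 ≈ -286.80)
(797/l)*z(2, -2) = (797/(-1434/5))*(-1) = (797*(-5/1434))*(-1) = -3985/1434*(-1) = 3985/1434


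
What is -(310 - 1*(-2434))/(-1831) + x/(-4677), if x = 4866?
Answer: 1308014/2854529 ≈ 0.45822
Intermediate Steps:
-(310 - 1*(-2434))/(-1831) + x/(-4677) = -(310 - 1*(-2434))/(-1831) + 4866/(-4677) = -(310 + 2434)*(-1/1831) + 4866*(-1/4677) = -1*2744*(-1/1831) - 1622/1559 = -2744*(-1/1831) - 1622/1559 = 2744/1831 - 1622/1559 = 1308014/2854529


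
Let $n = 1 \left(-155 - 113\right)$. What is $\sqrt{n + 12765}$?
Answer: $\sqrt{12497} \approx 111.79$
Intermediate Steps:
$n = -268$ ($n = 1 \left(-268\right) = -268$)
$\sqrt{n + 12765} = \sqrt{-268 + 12765} = \sqrt{12497}$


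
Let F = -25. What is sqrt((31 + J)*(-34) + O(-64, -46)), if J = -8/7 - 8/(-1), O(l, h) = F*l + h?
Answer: 2*sqrt(3269)/7 ≈ 16.336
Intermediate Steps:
O(l, h) = h - 25*l (O(l, h) = -25*l + h = h - 25*l)
J = 48/7 (J = -8*1/7 - 8*(-1) = -8/7 + 8 = 48/7 ≈ 6.8571)
sqrt((31 + J)*(-34) + O(-64, -46)) = sqrt((31 + 48/7)*(-34) + (-46 - 25*(-64))) = sqrt((265/7)*(-34) + (-46 + 1600)) = sqrt(-9010/7 + 1554) = sqrt(1868/7) = 2*sqrt(3269)/7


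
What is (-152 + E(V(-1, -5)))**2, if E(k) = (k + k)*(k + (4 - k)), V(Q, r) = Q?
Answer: 25600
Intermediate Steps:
E(k) = 8*k (E(k) = (2*k)*4 = 8*k)
(-152 + E(V(-1, -5)))**2 = (-152 + 8*(-1))**2 = (-152 - 8)**2 = (-160)**2 = 25600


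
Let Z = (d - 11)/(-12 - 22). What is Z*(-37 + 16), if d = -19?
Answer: -315/17 ≈ -18.529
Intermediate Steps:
Z = 15/17 (Z = (-19 - 11)/(-12 - 22) = -30/(-34) = -30*(-1/34) = 15/17 ≈ 0.88235)
Z*(-37 + 16) = 15*(-37 + 16)/17 = (15/17)*(-21) = -315/17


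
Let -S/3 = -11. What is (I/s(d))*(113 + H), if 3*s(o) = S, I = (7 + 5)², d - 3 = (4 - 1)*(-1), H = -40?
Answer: 10512/11 ≈ 955.64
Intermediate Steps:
S = 33 (S = -3*(-11) = 33)
d = 0 (d = 3 + (4 - 1)*(-1) = 3 + 3*(-1) = 3 - 3 = 0)
I = 144 (I = 12² = 144)
s(o) = 11 (s(o) = (⅓)*33 = 11)
(I/s(d))*(113 + H) = (144/11)*(113 - 40) = (144*(1/11))*73 = (144/11)*73 = 10512/11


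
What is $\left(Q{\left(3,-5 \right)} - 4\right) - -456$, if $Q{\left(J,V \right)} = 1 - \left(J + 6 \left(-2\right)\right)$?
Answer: $462$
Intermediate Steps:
$Q{\left(J,V \right)} = 13 - J$ ($Q{\left(J,V \right)} = 1 - \left(J - 12\right) = 1 - \left(-12 + J\right) = 13 - J$)
$\left(Q{\left(3,-5 \right)} - 4\right) - -456 = \left(\left(13 - 3\right) - 4\right) - -456 = \left(\left(13 - 3\right) - 4\right) + 456 = \left(10 - 4\right) + 456 = 6 + 456 = 462$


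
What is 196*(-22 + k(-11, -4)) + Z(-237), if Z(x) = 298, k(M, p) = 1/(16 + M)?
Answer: -19874/5 ≈ -3974.8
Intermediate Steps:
196*(-22 + k(-11, -4)) + Z(-237) = 196*(-22 + 1/(16 - 11)) + 298 = 196*(-22 + 1/5) + 298 = 196*(-22 + ⅕) + 298 = 196*(-109/5) + 298 = -21364/5 + 298 = -19874/5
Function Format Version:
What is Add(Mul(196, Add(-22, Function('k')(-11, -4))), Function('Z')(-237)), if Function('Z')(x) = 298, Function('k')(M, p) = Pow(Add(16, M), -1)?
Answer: Rational(-19874, 5) ≈ -3974.8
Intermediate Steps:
Add(Mul(196, Add(-22, Function('k')(-11, -4))), Function('Z')(-237)) = Add(Mul(196, Add(-22, Pow(Add(16, -11), -1))), 298) = Add(Mul(196, Add(-22, Pow(5, -1))), 298) = Add(Mul(196, Add(-22, Rational(1, 5))), 298) = Add(Mul(196, Rational(-109, 5)), 298) = Add(Rational(-21364, 5), 298) = Rational(-19874, 5)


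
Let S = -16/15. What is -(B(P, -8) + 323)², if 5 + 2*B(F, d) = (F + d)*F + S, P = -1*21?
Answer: -87740689/225 ≈ -3.8996e+5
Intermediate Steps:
S = -16/15 (S = -16*1/15 = -16/15 ≈ -1.0667)
P = -21
B(F, d) = -91/30 + F*(F + d)/2 (B(F, d) = -5/2 + ((F + d)*F - 16/15)/2 = -5/2 + (F*(F + d) - 16/15)/2 = -5/2 + (-16/15 + F*(F + d))/2 = -5/2 + (-8/15 + F*(F + d)/2) = -91/30 + F*(F + d)/2)
-(B(P, -8) + 323)² = -((-91/30 + (½)*(-21)² + (½)*(-21)*(-8)) + 323)² = -((-91/30 + (½)*441 + 84) + 323)² = -((-91/30 + 441/2 + 84) + 323)² = -(4522/15 + 323)² = -(9367/15)² = -1*87740689/225 = -87740689/225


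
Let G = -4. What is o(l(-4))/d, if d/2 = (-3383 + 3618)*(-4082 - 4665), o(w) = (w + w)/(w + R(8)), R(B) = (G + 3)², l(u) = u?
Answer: -4/6166635 ≈ -6.4865e-7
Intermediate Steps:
R(B) = 1 (R(B) = (-4 + 3)² = (-1)² = 1)
o(w) = 2*w/(1 + w) (o(w) = (w + w)/(w + 1) = (2*w)/(1 + w) = 2*w/(1 + w))
d = -4111090 (d = 2*((-3383 + 3618)*(-4082 - 4665)) = 2*(235*(-8747)) = 2*(-2055545) = -4111090)
o(l(-4))/d = (2*(-4)/(1 - 4))/(-4111090) = (2*(-4)/(-3))*(-1/4111090) = (2*(-4)*(-⅓))*(-1/4111090) = (8/3)*(-1/4111090) = -4/6166635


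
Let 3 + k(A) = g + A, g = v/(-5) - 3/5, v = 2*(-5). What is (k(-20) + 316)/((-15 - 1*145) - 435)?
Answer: -1472/2975 ≈ -0.49479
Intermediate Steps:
v = -10
g = 7/5 (g = -10/(-5) - 3/5 = -10*(-1/5) - 3*1/5 = 2 - 3/5 = 7/5 ≈ 1.4000)
k(A) = -8/5 + A (k(A) = -3 + (7/5 + A) = -8/5 + A)
(k(-20) + 316)/((-15 - 1*145) - 435) = ((-8/5 - 20) + 316)/((-15 - 1*145) - 435) = (-108/5 + 316)/((-15 - 145) - 435) = 1472/(5*(-160 - 435)) = (1472/5)/(-595) = (1472/5)*(-1/595) = -1472/2975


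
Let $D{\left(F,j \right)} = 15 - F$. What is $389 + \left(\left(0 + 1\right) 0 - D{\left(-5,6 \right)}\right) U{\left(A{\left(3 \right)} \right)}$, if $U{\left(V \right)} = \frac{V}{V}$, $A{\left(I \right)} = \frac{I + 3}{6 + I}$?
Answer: $369$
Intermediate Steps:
$A{\left(I \right)} = \frac{3 + I}{6 + I}$
$U{\left(V \right)} = 1$
$389 + \left(\left(0 + 1\right) 0 - D{\left(-5,6 \right)}\right) U{\left(A{\left(3 \right)} \right)} = 389 + \left(\left(0 + 1\right) 0 - \left(15 - -5\right)\right) 1 = 389 + \left(1 \cdot 0 - \left(15 + 5\right)\right) 1 = 389 + \left(0 - 20\right) 1 = 389 - 20 = 369$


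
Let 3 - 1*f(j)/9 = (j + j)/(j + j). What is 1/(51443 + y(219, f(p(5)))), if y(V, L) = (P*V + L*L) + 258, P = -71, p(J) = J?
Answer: 1/36476 ≈ 2.7415e-5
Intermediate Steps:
f(j) = 18 (f(j) = 27 - 9*(j + j)/(j + j) = 27 - 9*2*j/(2*j) = 27 - 9*2*j*1/(2*j) = 27 - 9*1 = 27 - 9 = 18)
y(V, L) = 258 + L² - 71*V (y(V, L) = (-71*V + L*L) + 258 = (-71*V + L²) + 258 = (L² - 71*V) + 258 = 258 + L² - 71*V)
1/(51443 + y(219, f(p(5)))) = 1/(51443 + (258 + 18² - 71*219)) = 1/(51443 + (258 + 324 - 15549)) = 1/(51443 - 14967) = 1/36476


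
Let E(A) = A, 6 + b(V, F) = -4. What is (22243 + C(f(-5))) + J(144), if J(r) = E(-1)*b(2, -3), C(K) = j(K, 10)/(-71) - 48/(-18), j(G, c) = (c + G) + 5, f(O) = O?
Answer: 4740427/213 ≈ 22256.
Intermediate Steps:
b(V, F) = -10 (b(V, F) = -6 - 4 = -10)
j(G, c) = 5 + G + c (j(G, c) = (G + c) + 5 = 5 + G + c)
C(K) = 523/213 - K/71 (C(K) = (5 + K + 10)/(-71) - 48/(-18) = (15 + K)*(-1/71) - 48*(-1/18) = (-15/71 - K/71) + 8/3 = 523/213 - K/71)
J(r) = 10 (J(r) = -1*(-10) = 10)
(22243 + C(f(-5))) + J(144) = (22243 + (523/213 - 1/71*(-5))) + 10 = (22243 + (523/213 + 5/71)) + 10 = (22243 + 538/213) + 10 = 4738297/213 + 10 = 4740427/213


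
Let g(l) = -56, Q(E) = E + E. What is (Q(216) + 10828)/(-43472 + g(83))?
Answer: -2815/10882 ≈ -0.25868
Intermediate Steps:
Q(E) = 2*E
(Q(216) + 10828)/(-43472 + g(83)) = (2*216 + 10828)/(-43472 - 56) = (432 + 10828)/(-43528) = 11260*(-1/43528) = -2815/10882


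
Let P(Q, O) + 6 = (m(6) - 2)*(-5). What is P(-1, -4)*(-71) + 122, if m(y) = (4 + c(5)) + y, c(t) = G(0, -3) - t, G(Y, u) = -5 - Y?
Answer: -162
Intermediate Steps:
c(t) = -5 - t (c(t) = (-5 - 1*0) - t = (-5 + 0) - t = -5 - t)
m(y) = -6 + y (m(y) = (4 + (-5 - 1*5)) + y = (4 + (-5 - 5)) + y = (4 - 10) + y = -6 + y)
P(Q, O) = 4 (P(Q, O) = -6 + ((-6 + 6) - 2)*(-5) = -6 + (0 - 2)*(-5) = -6 - 2*(-5) = -6 + 10 = 4)
P(-1, -4)*(-71) + 122 = 4*(-71) + 122 = -284 + 122 = -162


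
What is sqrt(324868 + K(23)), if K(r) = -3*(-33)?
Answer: sqrt(324967) ≈ 570.06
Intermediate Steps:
K(r) = 99
sqrt(324868 + K(23)) = sqrt(324868 + 99) = sqrt(324967)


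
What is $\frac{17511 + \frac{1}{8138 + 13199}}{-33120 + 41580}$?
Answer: $\frac{93408052}{45127755} \approx 2.0699$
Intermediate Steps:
$\frac{17511 + \frac{1}{8138 + 13199}}{-33120 + 41580} = \frac{17511 + \frac{1}{21337}}{8460} = \left(17511 + \frac{1}{21337}\right) \frac{1}{8460} = \frac{373632208}{21337} \cdot \frac{1}{8460} = \frac{93408052}{45127755}$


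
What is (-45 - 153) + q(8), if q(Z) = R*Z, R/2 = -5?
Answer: -278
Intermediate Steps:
R = -10 (R = 2*(-5) = -10)
q(Z) = -10*Z
(-45 - 153) + q(8) = (-45 - 153) - 10*8 = -198 - 80 = -278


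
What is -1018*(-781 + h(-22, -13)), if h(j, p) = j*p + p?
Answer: 517144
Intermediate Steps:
h(j, p) = p + j*p
-1018*(-781 + h(-22, -13)) = -1018*(-781 - 13*(1 - 22)) = -1018*(-781 - 13*(-21)) = -1018*(-781 + 273) = -1018*(-508) = 517144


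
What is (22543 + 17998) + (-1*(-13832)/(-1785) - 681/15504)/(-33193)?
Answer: 104316913659869/2573121360 ≈ 40541.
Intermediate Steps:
(22543 + 17998) + (-1*(-13832)/(-1785) - 681/15504)/(-33193) = 40541 + (13832*(-1/1785) - 681*1/15504)*(-1/33193) = 40541 + (-1976/255 - 227/5168)*(-1/33193) = 40541 - 604109/77520*(-1/33193) = 40541 + 604109/2573121360 = 104316913659869/2573121360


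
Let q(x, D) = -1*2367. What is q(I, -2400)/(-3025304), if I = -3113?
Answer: 2367/3025304 ≈ 0.00078240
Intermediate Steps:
q(x, D) = -2367
q(I, -2400)/(-3025304) = -2367/(-3025304) = -2367*(-1/3025304) = 2367/3025304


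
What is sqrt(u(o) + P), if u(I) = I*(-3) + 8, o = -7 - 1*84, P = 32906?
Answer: sqrt(33187) ≈ 182.17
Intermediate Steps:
o = -91 (o = -7 - 84 = -91)
u(I) = 8 - 3*I (u(I) = -3*I + 8 = 8 - 3*I)
sqrt(u(o) + P) = sqrt((8 - 3*(-91)) + 32906) = sqrt((8 + 273) + 32906) = sqrt(281 + 32906) = sqrt(33187)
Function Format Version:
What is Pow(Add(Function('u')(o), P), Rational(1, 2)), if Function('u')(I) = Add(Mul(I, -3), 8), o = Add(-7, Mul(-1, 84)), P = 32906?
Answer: Pow(33187, Rational(1, 2)) ≈ 182.17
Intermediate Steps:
o = -91 (o = Add(-7, -84) = -91)
Function('u')(I) = Add(8, Mul(-3, I)) (Function('u')(I) = Add(Mul(-3, I), 8) = Add(8, Mul(-3, I)))
Pow(Add(Function('u')(o), P), Rational(1, 2)) = Pow(Add(Add(8, Mul(-3, -91)), 32906), Rational(1, 2)) = Pow(Add(Add(8, 273), 32906), Rational(1, 2)) = Pow(Add(281, 32906), Rational(1, 2)) = Pow(33187, Rational(1, 2))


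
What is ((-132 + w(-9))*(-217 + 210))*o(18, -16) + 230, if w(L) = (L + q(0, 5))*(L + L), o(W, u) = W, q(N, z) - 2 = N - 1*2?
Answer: -3550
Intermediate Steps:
q(N, z) = N (q(N, z) = 2 + (N - 1*2) = 2 + (N - 2) = 2 + (-2 + N) = N)
w(L) = 2*L² (w(L) = (L + 0)*(L + L) = L*(2*L) = 2*L²)
((-132 + w(-9))*(-217 + 210))*o(18, -16) + 230 = ((-132 + 2*(-9)²)*(-217 + 210))*18 + 230 = ((-132 + 2*81)*(-7))*18 + 230 = ((-132 + 162)*(-7))*18 + 230 = (30*(-7))*18 + 230 = -210*18 + 230 = -3780 + 230 = -3550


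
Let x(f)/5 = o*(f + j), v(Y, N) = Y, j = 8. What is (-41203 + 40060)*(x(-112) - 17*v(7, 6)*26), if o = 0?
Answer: 3536442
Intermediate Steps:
x(f) = 0 (x(f) = 5*(0*(f + 8)) = 5*(0*(8 + f)) = 5*0 = 0)
(-41203 + 40060)*(x(-112) - 17*v(7, 6)*26) = (-41203 + 40060)*(0 - 17*7*26) = -1143*(0 - 119*26) = -1143*(0 - 3094) = -1143*(-3094) = 3536442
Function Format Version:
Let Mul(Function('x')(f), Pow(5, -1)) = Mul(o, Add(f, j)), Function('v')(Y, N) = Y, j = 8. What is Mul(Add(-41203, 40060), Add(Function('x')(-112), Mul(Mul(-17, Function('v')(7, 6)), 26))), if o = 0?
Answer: 3536442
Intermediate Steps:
Function('x')(f) = 0 (Function('x')(f) = Mul(5, Mul(0, Add(f, 8))) = Mul(5, Mul(0, Add(8, f))) = Mul(5, 0) = 0)
Mul(Add(-41203, 40060), Add(Function('x')(-112), Mul(Mul(-17, Function('v')(7, 6)), 26))) = Mul(Add(-41203, 40060), Add(0, Mul(Mul(-17, 7), 26))) = Mul(-1143, Add(0, Mul(-119, 26))) = Mul(-1143, Add(0, -3094)) = Mul(-1143, -3094) = 3536442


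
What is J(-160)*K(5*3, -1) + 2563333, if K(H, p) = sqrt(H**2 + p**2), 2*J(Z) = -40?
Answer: 2563333 - 20*sqrt(226) ≈ 2.5630e+6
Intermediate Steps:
J(Z) = -20 (J(Z) = (1/2)*(-40) = -20)
J(-160)*K(5*3, -1) + 2563333 = -20*sqrt((5*3)**2 + (-1)**2) + 2563333 = -20*sqrt(15**2 + 1) + 2563333 = -20*sqrt(225 + 1) + 2563333 = -20*sqrt(226) + 2563333 = 2563333 - 20*sqrt(226)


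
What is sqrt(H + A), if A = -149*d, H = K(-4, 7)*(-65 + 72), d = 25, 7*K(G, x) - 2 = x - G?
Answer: 8*I*sqrt(58) ≈ 60.926*I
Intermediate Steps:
K(G, x) = 2/7 - G/7 + x/7 (K(G, x) = 2/7 + (x - G)/7 = 2/7 + (-G/7 + x/7) = 2/7 - G/7 + x/7)
H = 13 (H = (2/7 - 1/7*(-4) + (1/7)*7)*(-65 + 72) = (2/7 + 4/7 + 1)*7 = (13/7)*7 = 13)
A = -3725 (A = -149*25 = -3725)
sqrt(H + A) = sqrt(13 - 3725) = sqrt(-3712) = 8*I*sqrt(58)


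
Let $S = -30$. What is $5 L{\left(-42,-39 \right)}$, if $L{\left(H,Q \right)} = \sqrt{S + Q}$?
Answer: $5 i \sqrt{69} \approx 41.533 i$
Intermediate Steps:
$L{\left(H,Q \right)} = \sqrt{-30 + Q}$
$5 L{\left(-42,-39 \right)} = 5 \sqrt{-30 - 39} = 5 \sqrt{-69} = 5 i \sqrt{69}$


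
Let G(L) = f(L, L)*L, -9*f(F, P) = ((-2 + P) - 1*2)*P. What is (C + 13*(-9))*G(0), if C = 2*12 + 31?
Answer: 0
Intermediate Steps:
f(F, P) = -P*(-4 + P)/9 (f(F, P) = -((-2 + P) - 1*2)*P/9 = -((-2 + P) - 2)*P/9 = -(-4 + P)*P/9 = -P*(-4 + P)/9)
C = 55 (C = 24 + 31 = 55)
G(L) = L²*(4 - L)/9 (G(L) = (L*(4 - L)/9)*L = L²*(4 - L)/9)
(C + 13*(-9))*G(0) = (55 + 13*(-9))*((⅑)*0²*(4 - 1*0)) = (55 - 117)*((⅑)*0*(4 + 0)) = -62*0*4/9 = -62*0 = 0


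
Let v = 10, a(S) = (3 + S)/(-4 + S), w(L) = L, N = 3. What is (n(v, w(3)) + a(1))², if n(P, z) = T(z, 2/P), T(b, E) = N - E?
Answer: 484/225 ≈ 2.1511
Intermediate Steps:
a(S) = (3 + S)/(-4 + S)
T(b, E) = 3 - E
n(P, z) = 3 - 2/P
(n(v, w(3)) + a(1))² = ((3 - 2/10) + (3 + 1)/(-4 + 1))² = ((3 - 2*⅒) + 4/(-3))² = ((3 - ⅕) - ⅓*4)² = (14/5 - 4/3)² = (22/15)² = 484/225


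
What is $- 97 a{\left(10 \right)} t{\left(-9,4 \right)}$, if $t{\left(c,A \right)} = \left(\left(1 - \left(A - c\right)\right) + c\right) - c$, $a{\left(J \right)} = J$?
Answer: $11640$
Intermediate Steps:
$t{\left(c,A \right)} = 1 + c - A$ ($t{\left(c,A \right)} = \left(\left(1 + c - A\right) + c\right) - c = \left(1 - A + 2 c\right) - c = 1 + c - A$)
$- 97 a{\left(10 \right)} t{\left(-9,4 \right)} = \left(-97\right) 10 \left(1 - 9 - 4\right) = - 970 \left(1 - 9 - 4\right) = \left(-970\right) \left(-12\right) = 11640$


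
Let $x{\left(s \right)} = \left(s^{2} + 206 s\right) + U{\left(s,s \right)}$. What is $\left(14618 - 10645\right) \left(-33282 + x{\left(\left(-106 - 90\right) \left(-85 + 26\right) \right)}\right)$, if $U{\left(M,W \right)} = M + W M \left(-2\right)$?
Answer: $-521915647990$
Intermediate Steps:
$U{\left(M,W \right)} = M - 2 M W$ ($U{\left(M,W \right)} = M + M W \left(-2\right) = M - 2 M W$)
$x{\left(s \right)} = s^{2} + 206 s + s \left(1 - 2 s\right)$ ($x{\left(s \right)} = \left(s^{2} + 206 s\right) + s \left(1 - 2 s\right) = s^{2} + 206 s + s \left(1 - 2 s\right)$)
$\left(14618 - 10645\right) \left(-33282 + x{\left(\left(-106 - 90\right) \left(-85 + 26\right) \right)}\right) = \left(14618 - 10645\right) \left(-33282 + \left(-106 - 90\right) \left(-85 + 26\right) \left(207 - \left(-106 - 90\right) \left(-85 + 26\right)\right)\right) = 3973 \left(-33282 + \left(-196\right) \left(-59\right) \left(207 - \left(-196\right) \left(-59\right)\right)\right) = 3973 \left(-33282 + 11564 \left(207 - 11564\right)\right) = 3973 \left(-33282 + 11564 \left(-11357\right)\right) = 3973 \left(-33282 - 131332348\right) = 3973 \left(-131365630\right) = -521915647990$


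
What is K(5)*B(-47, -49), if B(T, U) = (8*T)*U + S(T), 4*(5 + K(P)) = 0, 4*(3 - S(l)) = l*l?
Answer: -357495/4 ≈ -89374.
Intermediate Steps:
S(l) = 3 - l²/4 (S(l) = 3 - l*l/4 = 3 - l²/4)
K(P) = -5 (K(P) = -5 + (¼)*0 = -5 + 0 = -5)
B(T, U) = 3 - T²/4 + 8*T*U (B(T, U) = (8*T)*U + (3 - T²/4) = 8*T*U + (3 - T²/4) = 3 - T²/4 + 8*T*U)
K(5)*B(-47, -49) = -5*(3 - ¼*(-47)² + 8*(-47)*(-49)) = -5*(3 - ¼*2209 + 18424) = -5*(3 - 2209/4 + 18424) = -5*71499/4 = -357495/4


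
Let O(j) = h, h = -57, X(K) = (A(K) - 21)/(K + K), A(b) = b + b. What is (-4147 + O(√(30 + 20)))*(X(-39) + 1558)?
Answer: -85217182/13 ≈ -6.5552e+6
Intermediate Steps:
A(b) = 2*b
X(K) = (-21 + 2*K)/(2*K) (X(K) = (2*K - 21)/(K + K) = (-21 + 2*K)/((2*K)) = (-21 + 2*K)*(1/(2*K)) = (-21 + 2*K)/(2*K))
O(j) = -57
(-4147 + O(√(30 + 20)))*(X(-39) + 1558) = (-4147 - 57)*((-21/2 - 39)/(-39) + 1558) = -4204*(-1/39*(-99/2) + 1558) = -4204*(33/26 + 1558) = -4204*40541/26 = -85217182/13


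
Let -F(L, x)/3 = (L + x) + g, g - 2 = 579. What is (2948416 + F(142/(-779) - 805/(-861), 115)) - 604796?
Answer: 1824051669/779 ≈ 2.3415e+6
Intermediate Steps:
g = 581 (g = 2 + 579 = 581)
F(L, x) = -1743 - 3*L - 3*x (F(L, x) = -3*((L + x) + 581) = -3*(581 + L + x) = -1743 - 3*L - 3*x)
(2948416 + F(142/(-779) - 805/(-861), 115)) - 604796 = (2948416 + (-1743 - 3*(142/(-779) - 805/(-861)) - 3*115)) - 604796 = (2948416 + (-1743 - 3*(142*(-1/779) - 805*(-1/861)) - 345)) - 604796 = (2948416 + (-1743 - 3*(-142/779 + 115/123) - 345)) - 604796 = (2948416 + (-1743 - 3*1759/2337 - 345)) - 604796 = (2948416 + (-1743 - 1759/779 - 345)) - 604796 = (2948416 - 1628311/779) - 604796 = 2295187753/779 - 604796 = 1824051669/779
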